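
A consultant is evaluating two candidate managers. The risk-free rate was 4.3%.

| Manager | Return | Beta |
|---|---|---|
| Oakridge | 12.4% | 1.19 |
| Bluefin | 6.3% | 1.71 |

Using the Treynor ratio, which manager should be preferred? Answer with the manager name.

Oakridge

Oakridge: Treynor = (12.4% − 4.3%) / 1.19 = 6.807
Bluefin: Treynor = (6.3% − 4.3%) / 1.71 = 1.170
Highest: Oakridge (6.807).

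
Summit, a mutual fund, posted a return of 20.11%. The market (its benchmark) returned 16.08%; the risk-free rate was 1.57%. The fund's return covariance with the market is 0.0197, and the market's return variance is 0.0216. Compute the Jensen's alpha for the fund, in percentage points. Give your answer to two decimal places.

5.31

β = Cov / Var = 0.0197 / 0.0216 = 0.9120
E[R] = Rf + β(Rm − Rf) = 1.57% + 0.9120 × (16.08% − 1.57%) = 14.8031%
α = Rp − E[R] = 20.11% − 14.8031% = 5.3069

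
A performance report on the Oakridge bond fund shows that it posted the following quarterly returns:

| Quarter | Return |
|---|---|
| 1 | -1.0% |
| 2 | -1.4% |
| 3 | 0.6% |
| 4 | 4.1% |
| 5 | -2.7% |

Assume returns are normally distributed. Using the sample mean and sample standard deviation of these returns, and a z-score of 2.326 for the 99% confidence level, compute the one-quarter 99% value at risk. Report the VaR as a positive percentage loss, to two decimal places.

Mean return μ = -0.40 / 5 = -0.0800%
Σ(r − μ)² = (-1 − (-0.0800))² + (-1.4 − (-0.0800))² + … = 27.3880
sample σ = √(27.3880 / 4) = √6.8470 = 2.6167%
VaR = −(μ − z·σ) = −(-0.0800 − 2.326 × 2.6167) = −(-6.1664) = 6.1664%

6.17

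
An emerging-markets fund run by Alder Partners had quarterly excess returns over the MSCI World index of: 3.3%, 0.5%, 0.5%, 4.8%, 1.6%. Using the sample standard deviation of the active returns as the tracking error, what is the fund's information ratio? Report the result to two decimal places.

1.14

r̄ = (3.3 + 0.5 + 0.5 + 4.8 + 1.6) / 5 = 2.1400%
Sample std dev = √[14.0920 / 4] = 1.8770%
IR = r̄ / tracking error = 2.1400 / 1.8770 = 1.1401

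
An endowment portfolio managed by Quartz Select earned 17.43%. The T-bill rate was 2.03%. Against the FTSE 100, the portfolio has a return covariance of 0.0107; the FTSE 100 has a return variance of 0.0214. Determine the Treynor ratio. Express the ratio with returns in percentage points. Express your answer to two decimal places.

30.80

β = Cov / Var = 0.0107 / 0.0214 = 0.5000
Treynor = (Rp − Rf) / β = (17.43% − 2.03%) / 0.5000 = 15.40 / 0.5000 = 30.8000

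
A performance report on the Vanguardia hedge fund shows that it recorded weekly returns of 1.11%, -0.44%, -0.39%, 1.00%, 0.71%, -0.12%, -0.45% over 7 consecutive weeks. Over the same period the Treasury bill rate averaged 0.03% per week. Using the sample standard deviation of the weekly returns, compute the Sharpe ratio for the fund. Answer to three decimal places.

0.244

Mean return r̄ = 1.420 / 7 = 0.2029%
Sample σ = √[Σ(r − r̄)² / 6] = √[3.0107 / 6] = √0.5018 = 0.7084%
Sharpe = (r̄ − rf) / σ = (0.2029 − 0.03) / 0.7084 = 0.1729 / 0.7084 = 0.2441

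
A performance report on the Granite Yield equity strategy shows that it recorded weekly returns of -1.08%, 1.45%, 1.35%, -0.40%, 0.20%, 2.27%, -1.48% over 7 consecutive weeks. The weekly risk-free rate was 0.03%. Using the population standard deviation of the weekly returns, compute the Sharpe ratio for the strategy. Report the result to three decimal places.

Mean return r̄ = 2.310 / 7 = 0.3300%
Σ(r − r̄)² = (-1.08 − 0.3300)² + (1.45 − 0.3300)² + … = 11.8724
population σ = √(11.8724 / 7) = √1.6961 = 1.3023%
Sharpe = (r̄ − rf) / σ = (0.3300 − 0.03) / 1.3023 = 0.3000 / 1.3023 = 0.2304

0.230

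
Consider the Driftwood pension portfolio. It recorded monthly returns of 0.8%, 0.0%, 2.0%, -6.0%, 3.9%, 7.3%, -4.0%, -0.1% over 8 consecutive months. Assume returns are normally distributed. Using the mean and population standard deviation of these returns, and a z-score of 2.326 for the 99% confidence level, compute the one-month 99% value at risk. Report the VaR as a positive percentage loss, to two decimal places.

μ = (0.8 + 0 + 2 − 6 + 3.9 + 7.3 − 4 − 0.1) / 8 = 0.4875%
Population σ = √[Σ(r − μ)² / 8] = √[123.2488 / 8] = √15.4061 = 3.9251%
VaR = −(μ − z·σ) = −(0.4875 − 2.326 × 3.9251) = −(-8.6423) = 8.6423%

8.64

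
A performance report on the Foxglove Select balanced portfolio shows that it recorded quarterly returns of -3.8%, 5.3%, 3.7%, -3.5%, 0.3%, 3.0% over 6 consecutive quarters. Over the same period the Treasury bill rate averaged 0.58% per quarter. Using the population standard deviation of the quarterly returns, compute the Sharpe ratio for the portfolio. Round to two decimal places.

0.07

μ = (-3.8 + 5.3 + 3.7 − 3.5 + 0.3 + 3) / 6 = 5.00 / 6 = 0.8333%
Population std dev = √[73.3933 / 6] = 3.4975%
Sharpe = (μ − rf) / σ = (0.8333 − 0.58) / 3.4975 = 0.2533 / 3.4975 = 0.0724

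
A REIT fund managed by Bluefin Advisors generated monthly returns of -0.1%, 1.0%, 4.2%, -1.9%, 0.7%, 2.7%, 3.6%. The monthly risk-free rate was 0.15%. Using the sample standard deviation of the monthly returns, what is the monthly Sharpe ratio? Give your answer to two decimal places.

Mean return r̄ = 10.20 / 7 = 1.4571%
Σ(r − r̄)² = 28.1371; sample σ = √(28.1371/6) = 2.1655%
Sharpe = (r̄ − rf) / σ = (1.4571 − 0.15) / 2.1655 = 1.3071 / 2.1655 = 0.6036

0.60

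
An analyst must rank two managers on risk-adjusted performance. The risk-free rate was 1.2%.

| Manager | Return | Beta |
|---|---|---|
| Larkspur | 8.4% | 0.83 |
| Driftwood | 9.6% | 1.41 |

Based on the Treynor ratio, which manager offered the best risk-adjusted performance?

Larkspur

Larkspur: Treynor = (8.4% − 1.2%) / 0.83 = 8.675
Driftwood: Treynor = (9.6% − 1.2%) / 1.41 = 5.957
Highest: Larkspur (8.675).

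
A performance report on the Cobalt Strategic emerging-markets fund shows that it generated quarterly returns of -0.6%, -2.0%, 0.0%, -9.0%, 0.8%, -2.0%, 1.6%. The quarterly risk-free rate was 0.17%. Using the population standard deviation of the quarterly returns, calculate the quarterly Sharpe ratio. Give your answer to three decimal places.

Mean return r̄ = -11.20 / 7 = -1.6000%
Population std dev = √[74.6400 / 7] = 3.2654%
Sharpe = (r̄ − rf) / σ = (-1.6000 − 0.17) / 3.2654 = -1.7700 / 3.2654 = -0.5420

-0.542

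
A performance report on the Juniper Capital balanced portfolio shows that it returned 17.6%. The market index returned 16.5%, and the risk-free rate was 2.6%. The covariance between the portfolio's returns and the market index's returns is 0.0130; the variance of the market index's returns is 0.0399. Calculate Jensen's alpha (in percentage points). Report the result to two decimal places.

β = Cov / Var = 0.0130 / 0.0399 = 0.3258
E[R] = Rf + β(Rm − Rf) = 2.6% + 0.3258 × (16.5% − 2.6%) = 7.1286%
α = Rp − E[R] = 17.6% − 7.1286% = 10.4714

10.47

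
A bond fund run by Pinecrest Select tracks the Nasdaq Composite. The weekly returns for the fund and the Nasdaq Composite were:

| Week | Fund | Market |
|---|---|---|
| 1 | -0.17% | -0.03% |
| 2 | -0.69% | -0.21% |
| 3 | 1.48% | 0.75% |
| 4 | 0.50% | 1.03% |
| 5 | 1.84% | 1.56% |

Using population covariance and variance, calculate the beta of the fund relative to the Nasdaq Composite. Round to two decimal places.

1.29

r̄p = 0.5920%,  r̄m = 0.6200%
Cov = Σ(rp − r̄p)(rm − r̄m) / 5 = 0.5620
Var(rm) = Σ(rm − r̄m)² / 5 = 0.4360
β = Cov / Var = 0.5620 / 0.4360 = 1.2890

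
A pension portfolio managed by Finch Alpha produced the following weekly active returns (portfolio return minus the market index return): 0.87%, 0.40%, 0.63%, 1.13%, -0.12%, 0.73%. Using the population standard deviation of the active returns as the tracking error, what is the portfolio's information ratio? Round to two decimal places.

1.54

μ = (0.87 + 0.4 + 0.63 + 1.13 − 0.12 + 0.73) / 6 = 0.6067%
Σ(r − μ)² = 0.9297; population σ = √(0.9297/6) = 0.3936%
IR = μ / tracking error = 0.6067 / 0.3936 = 1.5414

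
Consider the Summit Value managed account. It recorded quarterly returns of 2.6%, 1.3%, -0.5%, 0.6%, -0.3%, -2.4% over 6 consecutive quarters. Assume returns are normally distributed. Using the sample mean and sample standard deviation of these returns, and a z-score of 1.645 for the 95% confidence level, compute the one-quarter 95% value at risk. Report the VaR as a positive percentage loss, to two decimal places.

2.60

μ = (2.6 + 1.3 − 0.5 + 0.6 − 0.3 − 2.4) / 6 = 1.30 / 6 = 0.2167%
Σ(r − μ)² = (2.6 − 0.2167)² + (1.3 − 0.2167)² + … = 14.6283
σ = √[14.6283 / 5] = 1.7105%
VaR = −(μ − z·σ) = −(0.2167 − 1.645 × 1.7105) = −(-2.5971) = 2.5971%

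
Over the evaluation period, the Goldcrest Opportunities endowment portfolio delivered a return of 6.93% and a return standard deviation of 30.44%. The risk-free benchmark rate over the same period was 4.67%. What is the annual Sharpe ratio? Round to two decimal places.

Sharpe = (Rp − Rf) / σp = (6.93% − 4.67%) / 30.44% = 2.26% / 30.44% = 0.0742

0.07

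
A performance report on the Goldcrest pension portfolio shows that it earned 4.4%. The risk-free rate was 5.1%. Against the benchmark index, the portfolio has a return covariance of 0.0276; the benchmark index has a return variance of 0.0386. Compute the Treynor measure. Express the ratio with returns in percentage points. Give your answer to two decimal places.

-0.98

β = Cov / Var = 0.0276 / 0.0386 = 0.7150
Treynor = (Rp − Rf) / β = (4.4% − 5.1%) / 0.7150 = -0.70 / 0.7150 = -0.9790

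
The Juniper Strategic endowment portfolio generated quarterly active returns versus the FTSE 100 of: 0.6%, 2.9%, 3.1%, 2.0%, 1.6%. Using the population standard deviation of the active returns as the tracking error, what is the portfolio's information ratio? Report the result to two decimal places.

2.24

μ = (0.6 + 2.9 + 3.1 + 2 + 1.6) / 5 = 2.0400%
Σ(r − μ)² = (0.6 − 2.0400)² + (2.9 − 2.0400)² + … = 4.1320
population σ = √(4.1320 / 5) = √0.8264 = 0.9091%
IR = μ / tracking error = 2.0400 / 0.9091 = 2.2440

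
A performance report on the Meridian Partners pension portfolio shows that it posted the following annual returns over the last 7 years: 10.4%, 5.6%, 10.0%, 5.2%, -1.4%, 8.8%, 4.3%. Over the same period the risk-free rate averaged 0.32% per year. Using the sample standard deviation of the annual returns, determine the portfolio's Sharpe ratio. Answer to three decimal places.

Mean return μ = 42.90 / 7 = 6.1286%
Sample std dev = √[101.5343 / 6] = 4.1137%
Sharpe = (μ − rf) / σ = (6.1286 − 0.32) / 4.1137 = 5.8086 / 4.1137 = 1.4120

1.412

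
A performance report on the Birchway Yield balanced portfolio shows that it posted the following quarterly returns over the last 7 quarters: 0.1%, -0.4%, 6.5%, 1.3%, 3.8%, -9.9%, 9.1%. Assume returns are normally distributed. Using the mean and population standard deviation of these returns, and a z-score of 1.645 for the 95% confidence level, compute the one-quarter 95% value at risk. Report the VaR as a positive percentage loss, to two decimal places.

7.80

Mean return r̄ = 10.50 / 7 = 1.5000%
Population std dev = √[223.6200 / 7] = 5.6521%
VaR = −(r̄ − z·σ) = −(1.5000 − 1.645 × 5.6521) = −(-7.7977) = 7.7977%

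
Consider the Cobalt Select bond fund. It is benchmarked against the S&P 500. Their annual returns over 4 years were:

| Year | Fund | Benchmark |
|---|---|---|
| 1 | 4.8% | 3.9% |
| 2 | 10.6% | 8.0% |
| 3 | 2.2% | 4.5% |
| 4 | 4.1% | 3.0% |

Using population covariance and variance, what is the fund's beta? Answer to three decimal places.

r̄p = 5.4250%,  r̄m = 4.8500%
Cov = Σ(rp − r̄p)(rm − r̄m) / 4 = 5.1188
Var(rm) = Σ(rm − r̄m)² / 4 = 3.5925
β = Cov / Var = 5.1188 / 3.5925 = 1.4249

1.425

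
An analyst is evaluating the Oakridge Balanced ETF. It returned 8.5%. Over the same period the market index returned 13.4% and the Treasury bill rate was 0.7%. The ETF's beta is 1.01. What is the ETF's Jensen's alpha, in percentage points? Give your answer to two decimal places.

CAPM expected return = Rf + β(Rm − Rf) = 0.7% + 1.01 × (13.4% − 0.7%) = 0.7 + 1.01 × 12.70 = 13.5270%
Jensen's α = Rp − E[R] = 8.5% − 13.5270% = -5.0270

-5.03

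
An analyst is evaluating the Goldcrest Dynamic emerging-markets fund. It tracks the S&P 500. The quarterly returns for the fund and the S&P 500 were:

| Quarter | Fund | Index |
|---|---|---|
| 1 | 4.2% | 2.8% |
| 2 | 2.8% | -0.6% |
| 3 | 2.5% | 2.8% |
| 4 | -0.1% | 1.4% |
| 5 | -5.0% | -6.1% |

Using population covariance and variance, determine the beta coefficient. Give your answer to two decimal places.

r̄p = 0.8800%,  r̄m = 0.0600%
Cov = Σ(rp − r̄p)(rm − r̄m) / 5 = 9.4352
Var(rm) = Σ(rm − r̄m)² / 5 = 11.0384
β = Cov / Var = 9.4352 / 11.0384 = 0.8548

0.85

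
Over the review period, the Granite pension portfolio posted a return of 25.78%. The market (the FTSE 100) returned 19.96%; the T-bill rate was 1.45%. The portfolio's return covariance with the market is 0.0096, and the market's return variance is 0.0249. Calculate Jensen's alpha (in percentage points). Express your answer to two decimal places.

17.19

β = Cov / Var = 0.0096 / 0.0249 = 0.3855
E[R] = Rf + β(Rm − Rf) = 1.45% + 0.3855 × (19.96% − 1.45%) = 8.5856%
α = Rp − E[R] = 25.78% − 8.5856% = 17.1944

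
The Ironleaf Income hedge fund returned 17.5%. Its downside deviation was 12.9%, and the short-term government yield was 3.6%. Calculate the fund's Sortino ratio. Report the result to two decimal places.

1.08

Sortino = (Rp − Rf) / σd = (17.5% − 3.6%) / 12.9% = 13.90% / 12.9% = 1.0775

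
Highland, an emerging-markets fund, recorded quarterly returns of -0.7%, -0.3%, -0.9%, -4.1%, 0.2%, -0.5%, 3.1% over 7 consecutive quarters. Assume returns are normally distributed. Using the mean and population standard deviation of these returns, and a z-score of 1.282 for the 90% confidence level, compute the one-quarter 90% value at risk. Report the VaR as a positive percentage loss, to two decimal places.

r̄ = (-0.7 − 0.3 − 0.9 − 4.1 + 0.2 − 0.5 + 3.1) / 7 = -3.20 / 7 = -0.4571%
Population σ = √[Σ(r − r̄)² / 7] = √[26.6371 / 7] = √3.8053 = 1.9507%
VaR = −(r̄ − z·σ) = −(-0.4571 − 1.282 × 1.9507) = −(-2.9579) = 2.9579%

2.96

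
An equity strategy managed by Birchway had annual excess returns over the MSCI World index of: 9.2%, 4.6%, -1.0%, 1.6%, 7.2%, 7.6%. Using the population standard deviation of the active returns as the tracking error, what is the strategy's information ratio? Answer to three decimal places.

1.360

r̄ = (9.2 + 4.6 − 1 + 1.6 + 7.2 + 7.6) / 6 = 29.20 / 6 = 4.8667%
Σ(r − r̄)² = (9.2 − 4.8667)² + (4.6 − 4.8667)² + … = 76.8533
population σ = √(76.8533 / 6) = √12.8089 = 3.5790%
IR = r̄ / tracking error = 4.8667 / 3.5790 = 1.3598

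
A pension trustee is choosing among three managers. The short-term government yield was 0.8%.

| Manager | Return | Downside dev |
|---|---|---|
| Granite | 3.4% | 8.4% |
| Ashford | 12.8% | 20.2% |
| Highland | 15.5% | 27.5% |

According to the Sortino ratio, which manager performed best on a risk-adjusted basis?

Granite: Sortino ratio = (3.4% − 0.8%) / 8.4% = 0.310
Ashford: Sortino ratio = (12.8% − 0.8%) / 20.2% = 0.594
Highland: Sortino ratio = (15.5% − 0.8%) / 27.5% = 0.535
Highest: Ashford (0.594).

Ashford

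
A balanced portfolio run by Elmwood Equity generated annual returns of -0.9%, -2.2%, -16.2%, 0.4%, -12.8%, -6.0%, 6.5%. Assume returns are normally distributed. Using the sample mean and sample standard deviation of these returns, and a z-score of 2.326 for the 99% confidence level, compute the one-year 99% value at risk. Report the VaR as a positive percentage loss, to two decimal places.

22.75

Mean return μ = -31.20 / 7 = -4.4571%
Σ(r − μ)² = (-0.9 − (-4.4571))² + (-2.2 − (-4.4571))² + … = 371.2771
sample σ = √(371.2771 / 6) = √61.8795 = 7.8664%
VaR = −(μ − z·σ) = −(-4.4571 − 2.326 × 7.8664) = −(-22.7543) = 22.7543%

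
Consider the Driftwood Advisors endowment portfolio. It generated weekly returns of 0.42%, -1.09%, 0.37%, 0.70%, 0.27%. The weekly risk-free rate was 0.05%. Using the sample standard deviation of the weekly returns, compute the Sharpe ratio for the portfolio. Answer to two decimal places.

r̄ = (0.42 − 1.09 + 0.37 + 0.7 + 0.27) / 5 = 0.670 / 5 = 0.1340%
Σ(r − r̄)² = (0.42 − 0.1340)² + (-1.09 − 0.1340)² + (0.37 − 0.1340)² + … = 1.9745
σ = √[1.9745 / 4] = 0.7026%
Sharpe = (r̄ − rf) / σ = (0.1340 − 0.05) / 0.7026 = 0.0840 / 0.7026 = 0.1196

0.12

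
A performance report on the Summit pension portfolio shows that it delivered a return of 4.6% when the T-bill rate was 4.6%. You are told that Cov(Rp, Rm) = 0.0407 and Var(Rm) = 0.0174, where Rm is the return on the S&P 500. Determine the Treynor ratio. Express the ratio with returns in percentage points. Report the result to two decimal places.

β = Cov / Var = 0.0407 / 0.0174 = 2.3391
Treynor = (Rp − Rf) / β = (4.6% − 4.6%) / 2.3391 = 0.00 / 2.3391 = 0.0000

0.00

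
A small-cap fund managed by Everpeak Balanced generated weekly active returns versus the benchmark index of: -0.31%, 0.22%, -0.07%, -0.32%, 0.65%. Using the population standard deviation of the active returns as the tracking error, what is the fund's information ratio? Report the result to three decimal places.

μ = (-0.31 + 0.22 − 0.07 − 0.32 + 0.65) / 5 = 0.170 / 5 = 0.0340%
Population σ = √[Σ(r − μ)² / 5] = √[0.6685 / 5] = √0.1337 = 0.3657%
IR = μ / tracking error = 0.0340 / 0.3657 = 0.0930

0.093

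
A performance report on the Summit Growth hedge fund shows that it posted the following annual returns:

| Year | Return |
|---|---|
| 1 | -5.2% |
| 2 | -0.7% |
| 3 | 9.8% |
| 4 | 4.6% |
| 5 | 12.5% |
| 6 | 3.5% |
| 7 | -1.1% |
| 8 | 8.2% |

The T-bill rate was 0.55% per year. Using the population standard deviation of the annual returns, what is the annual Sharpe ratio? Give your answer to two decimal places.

r̄ = (-5.2 − 0.7 + 9.8 + 4.6 + 12.5 + 3.5 − 1.1 + 8.2) / 8 = 3.9500%
Σ(r − r̄)² = (-5.2 − 3.9500)² + (-0.7 − 3.9500)² + (9.8 − 3.9500)² + … = 256.8600
σ = √[256.8600 / 8] = 5.6663%
Sharpe = (r̄ − rf) / σ = (3.9500 − 0.55) / 5.6663 = 3.4000 / 5.6663 = 0.6000

0.60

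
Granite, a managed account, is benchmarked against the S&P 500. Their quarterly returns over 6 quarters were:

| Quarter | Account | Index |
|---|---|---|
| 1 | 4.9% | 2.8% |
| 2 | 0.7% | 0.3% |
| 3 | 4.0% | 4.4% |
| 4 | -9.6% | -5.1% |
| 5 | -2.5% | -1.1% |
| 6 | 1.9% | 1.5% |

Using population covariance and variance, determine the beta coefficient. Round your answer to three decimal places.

1.558

r̄p = -0.1000%,  r̄m = 0.4667%
Cov = Σ(rp − r̄p)(rm − r̄m) / 6 = 14.3950
Var(rm) = Σ(rm − r̄m)² / 6 = 9.2422
β = Cov / Var = 14.3950 / 9.2422 = 1.5575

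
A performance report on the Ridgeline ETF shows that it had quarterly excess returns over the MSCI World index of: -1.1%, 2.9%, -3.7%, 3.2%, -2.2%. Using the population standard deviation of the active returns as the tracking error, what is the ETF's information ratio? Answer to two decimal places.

-0.07

μ = (-1.1 + 2.9 − 3.7 + 3.2 − 2.2) / 5 = -0.90 / 5 = -0.1800%
Population std dev = √[38.2280 / 5] = 2.7651%
IR = μ / tracking error = -0.1800 / 2.7651 = -0.0651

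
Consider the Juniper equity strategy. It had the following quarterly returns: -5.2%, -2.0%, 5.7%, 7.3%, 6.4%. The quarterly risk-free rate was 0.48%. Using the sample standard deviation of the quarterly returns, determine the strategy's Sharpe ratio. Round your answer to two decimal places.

0.35

Mean return μ = 12.20 / 5 = 2.4400%
Sample σ = √[Σ(r − μ)² / 4] = √[128.0120 / 4] = √32.0030 = 5.6571%
Sharpe = (μ − rf) / σ = (2.4400 − 0.48) / 5.6571 = 1.9600 / 5.6571 = 0.3465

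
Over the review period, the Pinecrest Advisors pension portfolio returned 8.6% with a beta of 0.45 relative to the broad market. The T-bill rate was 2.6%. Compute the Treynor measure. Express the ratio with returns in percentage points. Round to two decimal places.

Treynor = (Rp − Rf) / β = (8.6% − 2.6%) / 0.45 = 6.00 / 0.45 = 13.3333

13.33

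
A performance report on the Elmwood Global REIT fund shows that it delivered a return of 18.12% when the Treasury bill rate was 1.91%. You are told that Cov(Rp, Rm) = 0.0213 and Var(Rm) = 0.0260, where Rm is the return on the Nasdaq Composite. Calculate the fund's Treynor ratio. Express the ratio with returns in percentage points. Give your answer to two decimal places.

β = Cov / Var = 0.0213 / 0.0260 = 0.8192
Treynor = (Rp − Rf) / β = (18.12% − 1.91%) / 0.8192 = 16.21 / 0.8192 = 19.7876

19.79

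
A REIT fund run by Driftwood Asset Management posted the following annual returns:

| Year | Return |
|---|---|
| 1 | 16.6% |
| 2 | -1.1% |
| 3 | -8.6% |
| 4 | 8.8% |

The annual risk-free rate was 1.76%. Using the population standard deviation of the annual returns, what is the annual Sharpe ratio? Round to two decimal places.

r̄ = (16.6 − 1.1 − 8.6 + 8.8) / 4 = 15.70 / 4 = 3.9250%
Σ(r − r̄)² = (16.6 − 3.9250)² + (-1.1 − 3.9250)² + (-8.6 − 3.9250)² + … = 366.5475
σ = √[366.5475 / 4] = 9.5727%
Sharpe = (r̄ − rf) / σ = (3.9250 − 1.76) / 9.5727 = 2.1650 / 9.5727 = 0.2262

0.23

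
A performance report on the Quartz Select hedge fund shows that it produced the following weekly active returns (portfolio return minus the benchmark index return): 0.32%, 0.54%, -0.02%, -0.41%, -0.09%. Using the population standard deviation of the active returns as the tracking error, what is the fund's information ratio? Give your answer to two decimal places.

0.21

Mean return r̄ = 0.340 / 5 = 0.0680%
Σ(r − r̄)² = 0.5475; population σ = √(0.5475/5) = 0.3309%
IR = r̄ / tracking error = 0.0680 / 0.3309 = 0.2055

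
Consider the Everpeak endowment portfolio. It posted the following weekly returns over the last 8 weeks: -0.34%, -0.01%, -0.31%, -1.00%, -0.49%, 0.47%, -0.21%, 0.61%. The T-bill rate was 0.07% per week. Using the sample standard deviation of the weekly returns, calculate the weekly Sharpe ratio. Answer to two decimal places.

-0.44

Mean return r̄ = -1.280 / 8 = -0.1600%
Σ(r − r̄)² = (-0.34 − (-0.1600))² + (-0.01 − (-0.1600))² + … = 1.8842
sample σ = √(1.8842 / 7) = √0.2692 = 0.5188%
Sharpe = (r̄ − rf) / σ = (-0.1600 − 0.07) / 0.5188 = -0.2300 / 0.5188 = -0.4433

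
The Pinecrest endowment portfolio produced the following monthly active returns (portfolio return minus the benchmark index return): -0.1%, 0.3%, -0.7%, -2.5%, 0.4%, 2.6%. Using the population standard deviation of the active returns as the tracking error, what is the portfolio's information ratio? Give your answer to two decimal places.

0.00

μ = (-0.1 + 0.3 − 0.7 − 2.5 + 0.4 + 2.6) / 6 = 0.00 / 6 = 0.0000%
Σ(r − μ)² = 13.7600; population σ = √(13.7600/6) = 1.5144%
IR = μ / tracking error = 0.0000 / 1.5144 = 0.0000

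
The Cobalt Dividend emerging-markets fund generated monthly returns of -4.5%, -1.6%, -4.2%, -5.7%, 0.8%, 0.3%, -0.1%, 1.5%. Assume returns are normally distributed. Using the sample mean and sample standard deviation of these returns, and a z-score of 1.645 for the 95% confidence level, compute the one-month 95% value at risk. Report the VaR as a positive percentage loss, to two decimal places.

6.22

μ = (-4.5 − 1.6 − 4.2 − 5.7 + 0.8 + 0.3 − 0.1 + 1.5) / 8 = -13.50 / 8 = -1.6875%
Sample std dev = √[53.1488 / 7] = 2.7555%
VaR = −(μ − z·σ) = −(-1.6875 − 1.645 × 2.7555) = −(-6.2203) = 6.2203%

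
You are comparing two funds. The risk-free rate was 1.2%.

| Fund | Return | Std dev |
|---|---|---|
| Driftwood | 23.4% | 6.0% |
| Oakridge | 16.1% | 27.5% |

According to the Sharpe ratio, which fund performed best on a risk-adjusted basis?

Driftwood: Sharpe ratio = (23.4% − 1.2%) / 6.0% = 3.700
Oakridge: Sharpe ratio = (16.1% − 1.2%) / 27.5% = 0.542
Highest: Driftwood (3.700).

Driftwood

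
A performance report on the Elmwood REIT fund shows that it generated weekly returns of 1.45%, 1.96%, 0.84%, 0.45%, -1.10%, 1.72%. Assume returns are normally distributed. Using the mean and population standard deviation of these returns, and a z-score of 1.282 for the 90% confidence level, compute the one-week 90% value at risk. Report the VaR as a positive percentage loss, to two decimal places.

Mean return μ = 5.320 / 6 = 0.8867%
Σ(r − μ)² = (1.45 − 0.8867)² + (1.96 − 0.8867)² + (0.84 − 0.8867)² + … = 6.3035
σ = √[6.3035 / 6] = 1.0250%
VaR = −(μ − z·σ) = −(0.8867 − 1.282 × 1.0250) = −(-0.4274) = 0.4274%

0.43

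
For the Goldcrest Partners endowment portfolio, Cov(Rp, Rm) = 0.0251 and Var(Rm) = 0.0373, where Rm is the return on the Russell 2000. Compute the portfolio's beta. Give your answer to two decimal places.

β = Cov(Rp, Rm) / Var(Rm) = 0.0251 / 0.0373 = 0.6729

0.67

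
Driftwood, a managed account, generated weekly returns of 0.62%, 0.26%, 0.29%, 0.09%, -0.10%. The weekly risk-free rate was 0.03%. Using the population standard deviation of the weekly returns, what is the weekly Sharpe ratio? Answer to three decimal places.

Mean return r̄ = 1.160 / 5 = 0.2320%
Population std dev = √[0.2851 / 5] = 0.2388%
Sharpe = (r̄ − rf) / σ = (0.2320 − 0.03) / 0.2388 = 0.2020 / 0.2388 = 0.8459

0.846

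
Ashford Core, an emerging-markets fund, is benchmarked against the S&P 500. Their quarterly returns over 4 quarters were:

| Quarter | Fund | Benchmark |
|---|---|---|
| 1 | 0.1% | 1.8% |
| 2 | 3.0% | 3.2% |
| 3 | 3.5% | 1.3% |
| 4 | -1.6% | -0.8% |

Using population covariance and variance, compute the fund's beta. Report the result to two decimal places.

1.06

r̄p = 1.2500%,  r̄m = 1.3750%
Cov = Σ(rp − r̄p)(rm − r̄m) / 4 = 2.1838
Var(rm) = Σ(rm − r̄m)² / 4 = 2.0619
β = Cov / Var = 2.1838 / 2.0619 = 1.0591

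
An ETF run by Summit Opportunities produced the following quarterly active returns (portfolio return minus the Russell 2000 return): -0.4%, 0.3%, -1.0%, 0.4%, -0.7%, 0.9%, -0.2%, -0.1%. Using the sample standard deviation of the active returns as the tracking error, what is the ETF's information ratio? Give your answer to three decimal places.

Mean return μ = -0.80 / 8 = -0.1000%
Σ(r − μ)² = 2.6800; sample σ = √(2.6800/7) = 0.6188%
IR = μ / tracking error = -0.1000 / 0.6188 = -0.1616

-0.162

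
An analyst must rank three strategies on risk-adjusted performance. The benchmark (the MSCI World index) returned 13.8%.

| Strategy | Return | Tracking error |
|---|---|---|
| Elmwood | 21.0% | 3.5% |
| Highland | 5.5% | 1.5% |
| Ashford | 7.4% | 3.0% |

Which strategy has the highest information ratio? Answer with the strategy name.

Elmwood: IR = (21.0% − 13.8%) / 3.5% = 2.057
Highland: IR = (5.5% − 13.8%) / 1.5% = -5.533
Ashford: IR = (7.4% − 13.8%) / 3.0% = -2.133
Highest: Elmwood (2.057).

Elmwood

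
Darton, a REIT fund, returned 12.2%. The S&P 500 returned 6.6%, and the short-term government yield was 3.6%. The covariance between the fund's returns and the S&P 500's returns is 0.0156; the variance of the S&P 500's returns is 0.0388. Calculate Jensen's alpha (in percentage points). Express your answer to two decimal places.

β = Cov / Var = 0.0156 / 0.0388 = 0.4021
E[R] = Rf + β(Rm − Rf) = 3.6% + 0.4021 × (6.6% − 3.6%) = 4.8063%
α = Rp − E[R] = 12.2% − 4.8063% = 7.3937

7.39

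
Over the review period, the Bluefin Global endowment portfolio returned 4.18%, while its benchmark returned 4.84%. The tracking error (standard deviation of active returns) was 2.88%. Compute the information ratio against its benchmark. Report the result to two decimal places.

-0.23

IR = (Rp − Rb) / TE = (4.18% − 4.84%) / 2.88% = -0.66% / 2.88% = -0.2292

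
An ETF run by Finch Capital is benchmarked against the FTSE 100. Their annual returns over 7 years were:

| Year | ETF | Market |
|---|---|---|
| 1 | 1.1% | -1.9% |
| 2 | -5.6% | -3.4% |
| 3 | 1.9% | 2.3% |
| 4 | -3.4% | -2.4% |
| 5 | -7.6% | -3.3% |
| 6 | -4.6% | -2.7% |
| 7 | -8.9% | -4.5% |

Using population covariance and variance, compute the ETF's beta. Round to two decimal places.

r̄p = -3.8714%,  r̄m = -2.2714%
Cov = Σ(rp − r̄p)(rm − r̄m) / 7 = 6.4963
Var(rm) = Σ(rm − r̄m)² / 7 = 4.0763
β = Cov / Var = 6.4963 / 4.0763 = 1.5937

1.59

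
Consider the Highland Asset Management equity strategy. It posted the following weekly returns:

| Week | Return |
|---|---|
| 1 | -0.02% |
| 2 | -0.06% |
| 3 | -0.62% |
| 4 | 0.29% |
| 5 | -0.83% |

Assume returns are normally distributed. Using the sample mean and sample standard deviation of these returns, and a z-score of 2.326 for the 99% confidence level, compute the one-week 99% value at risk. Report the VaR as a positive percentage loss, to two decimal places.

1.32

r̄ = (-0.02 − 0.06 − 0.62 + 0.29 − 0.83) / 5 = -1.240 / 5 = -0.2480%
Σ(r − r̄)² = 0.8539; sample σ = √(0.8539/4) = 0.4620%
VaR = −(r̄ − z·σ) = −(-0.2480 − 2.326 × 0.4620) = −(-1.3226) = 1.3226%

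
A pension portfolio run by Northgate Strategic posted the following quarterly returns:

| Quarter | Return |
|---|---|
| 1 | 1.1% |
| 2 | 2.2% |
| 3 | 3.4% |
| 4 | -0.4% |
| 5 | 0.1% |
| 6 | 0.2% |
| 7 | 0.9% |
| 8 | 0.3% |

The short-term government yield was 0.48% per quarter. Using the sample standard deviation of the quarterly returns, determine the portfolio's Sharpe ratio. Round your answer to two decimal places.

0.39

r̄ = (1.1 + 2.2 + 3.4 − 0.4 + 0.1 + 0.2 + 0.9 + 0.3) / 8 = 0.9750%
Sample σ = √[Σ(r − r̄)² / 7] = √[11.1150 / 7] = √1.5879 = 1.2601%
Sharpe = (r̄ − rf) / σ = (0.9750 − 0.48) / 1.2601 = 0.4950 / 1.2601 = 0.3928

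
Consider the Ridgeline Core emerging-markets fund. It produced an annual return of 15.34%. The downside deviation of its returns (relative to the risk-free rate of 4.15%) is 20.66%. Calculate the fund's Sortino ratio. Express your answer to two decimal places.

Sortino = (Rp − Rf) / σd = (15.34% − 4.15%) / 20.66% = 11.19% / 20.66% = 0.5416

0.54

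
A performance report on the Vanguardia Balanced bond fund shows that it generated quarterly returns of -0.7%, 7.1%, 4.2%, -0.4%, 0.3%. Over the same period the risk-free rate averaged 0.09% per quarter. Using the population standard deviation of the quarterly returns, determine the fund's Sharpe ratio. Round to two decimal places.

0.66

μ = (-0.7 + 7.1 + 4.2 − 0.4 + 0.3) / 5 = 10.50 / 5 = 2.1000%
Σ(r − μ)² = (-0.7 − 2.1000)² + (7.1 − 2.1000)² + … = 46.7400
σ = √[46.7400 / 5] = 3.0574%
Sharpe = (μ − rf) / σ = (2.1000 − 0.09) / 3.0574 = 2.0100 / 3.0574 = 0.6574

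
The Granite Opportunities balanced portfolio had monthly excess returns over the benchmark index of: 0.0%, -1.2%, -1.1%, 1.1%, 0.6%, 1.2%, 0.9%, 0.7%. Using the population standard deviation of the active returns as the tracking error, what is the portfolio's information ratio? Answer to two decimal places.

r̄ = (0 − 1.2 − 1.1 + 1.1 + 0.6 + 1.2 + 0.9 + 0.7) / 8 = 2.20 / 8 = 0.2750%
Σ(r − r̄)² = 6.3550; population σ = √(6.3550/8) = 0.8913%
IR = r̄ / tracking error = 0.2750 / 0.8913 = 0.3085

0.31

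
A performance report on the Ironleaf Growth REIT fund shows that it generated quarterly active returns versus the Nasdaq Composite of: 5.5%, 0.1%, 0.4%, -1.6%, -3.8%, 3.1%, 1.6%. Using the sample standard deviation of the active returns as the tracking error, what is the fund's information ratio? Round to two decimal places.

0.25

Mean return r̄ = 5.30 / 7 = 0.7571%
Σ(r − r̄)² = 55.5771; sample σ = √(55.5771/6) = 3.0435%
IR = r̄ / tracking error = 0.7571 / 3.0435 = 0.2488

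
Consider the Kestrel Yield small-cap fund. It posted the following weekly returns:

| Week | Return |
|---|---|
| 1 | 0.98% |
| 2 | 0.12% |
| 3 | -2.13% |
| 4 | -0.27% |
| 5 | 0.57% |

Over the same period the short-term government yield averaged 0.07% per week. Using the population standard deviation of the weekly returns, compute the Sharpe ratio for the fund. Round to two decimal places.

μ = (0.98 + 0.12 − 2.13 − 0.27 + 0.57) / 5 = -0.1460%
Σ(r − μ)² = 5.8029; population σ = √(5.8029/5) = 1.0773%
Sharpe = (μ − rf) / σ = (-0.1460 − 0.07) / 1.0773 = -0.2160 / 1.0773 = -0.2005

-0.20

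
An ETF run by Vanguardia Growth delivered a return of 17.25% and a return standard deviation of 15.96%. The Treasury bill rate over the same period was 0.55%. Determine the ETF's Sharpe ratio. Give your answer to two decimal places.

Sharpe = (Rp − Rf) / σp = (17.25% − 0.55%) / 15.96% = 16.70% / 15.96% = 1.0464

1.05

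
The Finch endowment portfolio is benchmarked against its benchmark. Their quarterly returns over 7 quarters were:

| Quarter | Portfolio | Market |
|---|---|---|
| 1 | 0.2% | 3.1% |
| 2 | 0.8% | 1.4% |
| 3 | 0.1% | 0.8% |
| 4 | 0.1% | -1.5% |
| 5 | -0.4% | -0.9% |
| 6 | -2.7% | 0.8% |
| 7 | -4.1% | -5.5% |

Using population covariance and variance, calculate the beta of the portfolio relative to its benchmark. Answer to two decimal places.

r̄p = -0.8571%,  r̄m = -0.2571%
Cov = Σ(rp − r̄p)(rm − r̄m) / 7 = 2.9824
Var(rm) = Σ(rm − r̄m)² / 7 = 6.5282
β = Cov / Var = 2.9824 / 6.5282 = 0.4568

0.46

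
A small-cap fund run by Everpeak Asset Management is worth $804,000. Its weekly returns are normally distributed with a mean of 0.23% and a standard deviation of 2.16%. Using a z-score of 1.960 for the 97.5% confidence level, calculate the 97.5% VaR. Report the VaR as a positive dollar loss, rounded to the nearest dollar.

$32,189

Return at the 97.5% tail: μ − z·σ = 0.23% − 1.960 × 2.16% = 0.23 − 4.2336 = -4.0036%
VaR = −(-4.0036%) × $804,000 = 4.0036% × $804,000 = $32,189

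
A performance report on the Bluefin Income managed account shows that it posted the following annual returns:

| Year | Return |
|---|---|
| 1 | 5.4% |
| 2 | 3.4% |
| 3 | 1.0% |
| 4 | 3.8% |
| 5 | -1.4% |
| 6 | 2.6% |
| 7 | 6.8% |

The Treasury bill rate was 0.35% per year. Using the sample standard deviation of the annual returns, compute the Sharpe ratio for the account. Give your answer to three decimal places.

1.005

Mean return r̄ = 21.60 / 7 = 3.0857%
Sample σ = √[Σ(r − r̄)² / 6] = √[44.4686 / 6] = √7.4114 = 2.7224%
Sharpe = (r̄ − rf) / σ = (3.0857 − 0.35) / 2.7224 = 2.7357 / 2.7224 = 1.0049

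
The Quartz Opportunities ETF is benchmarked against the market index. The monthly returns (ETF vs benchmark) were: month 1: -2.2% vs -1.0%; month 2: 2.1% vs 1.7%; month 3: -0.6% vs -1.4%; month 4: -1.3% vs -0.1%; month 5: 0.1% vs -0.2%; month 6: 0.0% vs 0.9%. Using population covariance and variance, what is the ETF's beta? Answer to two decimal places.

r̄p = -0.3167%,  r̄m = -0.0167%
Cov = Σ(rp − r̄p)(rm − r̄m) / 6 = 1.1147
Var(rm) = Σ(rm − r̄m)² / 6 = 1.1181
β = Cov / Var = 1.1147 / 1.1181 = 0.9970

1.00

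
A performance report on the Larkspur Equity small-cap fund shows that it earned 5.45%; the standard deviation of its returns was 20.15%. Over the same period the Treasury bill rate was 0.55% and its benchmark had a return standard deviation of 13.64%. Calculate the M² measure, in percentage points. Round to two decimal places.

3.87

Sharpe = (Rp − Rf) / σp = (5.45% − 0.55%) / 20.15% = 0.2432
M² = Rf + Sharpe × σm = 0.55% + 0.2432 × 13.64% = 3.8672%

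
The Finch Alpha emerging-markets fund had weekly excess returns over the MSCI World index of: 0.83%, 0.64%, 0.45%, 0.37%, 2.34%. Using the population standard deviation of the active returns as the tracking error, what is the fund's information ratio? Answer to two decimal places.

1.28

r̄ = (0.83 + 0.64 + 0.45 + 0.37 + 2.34) / 5 = 0.9260%
Population std dev = √[2.6261 / 5] = 0.7247%
IR = r̄ / tracking error = 0.9260 / 0.7247 = 1.2778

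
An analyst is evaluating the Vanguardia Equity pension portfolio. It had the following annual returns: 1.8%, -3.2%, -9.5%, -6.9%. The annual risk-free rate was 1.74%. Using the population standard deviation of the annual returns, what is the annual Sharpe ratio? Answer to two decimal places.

r̄ = (1.8 − 3.2 − 9.5 − 6.9) / 4 = -4.4500%
Σ(r − r̄)² = (1.8 − (-4.4500))² + (-3.2 − (-4.4500))² + (-9.5 − (-4.4500))² + … = 72.1300
σ = √[72.1300 / 4] = 4.2465%
Sharpe = (r̄ − rf) / σ = (-4.4500 − 1.74) / 4.2465 = -6.1900 / 4.2465 = -1.4577

-1.46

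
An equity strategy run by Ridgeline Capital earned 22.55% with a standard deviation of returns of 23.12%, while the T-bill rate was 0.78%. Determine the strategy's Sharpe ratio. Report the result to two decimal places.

0.94

Sharpe = (Rp − Rf) / σp = (22.55% − 0.78%) / 23.12% = 21.77% / 23.12% = 0.9416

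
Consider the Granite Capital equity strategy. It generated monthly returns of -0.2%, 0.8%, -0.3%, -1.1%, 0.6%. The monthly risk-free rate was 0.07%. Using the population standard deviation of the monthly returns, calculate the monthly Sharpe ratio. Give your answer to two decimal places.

Mean return r̄ = -0.20 / 5 = -0.0400%
Population σ = √[Σ(r − r̄)² / 5] = √[2.3320 / 5] = √0.4664 = 0.6829%
Sharpe = (r̄ − rf) / σ = (-0.0400 − 0.07) / 0.6829 = -0.1100 / 0.6829 = -0.1611

-0.16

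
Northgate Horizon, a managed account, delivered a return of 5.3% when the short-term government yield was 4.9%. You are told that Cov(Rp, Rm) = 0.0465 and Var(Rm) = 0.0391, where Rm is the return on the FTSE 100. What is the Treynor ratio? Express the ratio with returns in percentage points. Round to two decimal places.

β = Cov / Var = 0.0465 / 0.0391 = 1.1893
Treynor = (Rp − Rf) / β = (5.3% − 4.9%) / 1.1893 = 0.40 / 1.1893 = 0.3363

0.34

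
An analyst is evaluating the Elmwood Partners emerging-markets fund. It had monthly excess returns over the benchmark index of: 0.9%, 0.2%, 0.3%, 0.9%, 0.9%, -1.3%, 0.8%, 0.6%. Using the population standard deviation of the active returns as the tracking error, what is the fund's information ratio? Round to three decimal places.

r̄ = (0.9 + 0.2 + 0.3 + 0.9 + 0.9 − 1.3 + 0.8 + 0.6) / 8 = 0.4125%
Σ(r − r̄)² = (0.9 − 0.4125)² + (0.2 − 0.4125)² + (0.3 − 0.4125)² + … = 3.8888
population σ = √(3.8888 / 8) = √0.4861 = 0.6972%
IR = r̄ / tracking error = 0.4125 / 0.6972 = 0.5917

0.592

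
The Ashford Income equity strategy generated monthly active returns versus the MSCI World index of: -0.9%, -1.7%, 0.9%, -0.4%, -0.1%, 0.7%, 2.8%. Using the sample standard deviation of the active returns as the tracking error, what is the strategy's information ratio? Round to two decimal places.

0.13

r̄ = (-0.9 − 1.7 + 0.9 − 0.4 − 0.1 + 0.7 + 2.8) / 7 = 0.1857%
Σ(r − r̄)² = (-0.9 − 0.1857)² + (-1.7 − 0.1857)² + … = 12.7686
sample σ = √(12.7686 / 6) = √2.1281 = 1.4588%
IR = r̄ / tracking error = 0.1857 / 1.4588 = 0.1273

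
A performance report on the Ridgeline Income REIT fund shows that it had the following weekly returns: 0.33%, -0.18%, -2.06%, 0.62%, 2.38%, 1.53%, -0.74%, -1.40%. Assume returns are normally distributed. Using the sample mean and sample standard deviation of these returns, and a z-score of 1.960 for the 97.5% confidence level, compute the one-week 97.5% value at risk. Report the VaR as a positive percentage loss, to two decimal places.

r̄ = (0.33 − 0.18 − 2.06 + 0.62 + 2.38 + 1.53 − 0.74 − 1.4) / 8 = 0.0600%
Sample σ = √[Σ(r − r̄)² / 7] = √[15.2534 / 7] = √2.1791 = 1.4762%
VaR = −(r̄ − z·σ) = −(0.0600 − 1.960 × 1.4762) = −(-2.8334) = 2.8334%

2.83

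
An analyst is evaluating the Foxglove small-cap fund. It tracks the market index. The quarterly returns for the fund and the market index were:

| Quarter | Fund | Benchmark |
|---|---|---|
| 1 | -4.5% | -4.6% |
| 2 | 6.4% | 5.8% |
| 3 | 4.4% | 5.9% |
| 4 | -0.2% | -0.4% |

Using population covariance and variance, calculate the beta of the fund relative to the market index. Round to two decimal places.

0.94

r̄p = 1.5250%,  r̄m = 1.6750%
Cov = Σ(rp − r̄p)(rm − r̄m) / 4 = 18.4106
Var(rm) = Σ(rm − r̄m)² / 4 = 19.6369
β = Cov / Var = 18.4106 / 19.6369 = 0.9376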